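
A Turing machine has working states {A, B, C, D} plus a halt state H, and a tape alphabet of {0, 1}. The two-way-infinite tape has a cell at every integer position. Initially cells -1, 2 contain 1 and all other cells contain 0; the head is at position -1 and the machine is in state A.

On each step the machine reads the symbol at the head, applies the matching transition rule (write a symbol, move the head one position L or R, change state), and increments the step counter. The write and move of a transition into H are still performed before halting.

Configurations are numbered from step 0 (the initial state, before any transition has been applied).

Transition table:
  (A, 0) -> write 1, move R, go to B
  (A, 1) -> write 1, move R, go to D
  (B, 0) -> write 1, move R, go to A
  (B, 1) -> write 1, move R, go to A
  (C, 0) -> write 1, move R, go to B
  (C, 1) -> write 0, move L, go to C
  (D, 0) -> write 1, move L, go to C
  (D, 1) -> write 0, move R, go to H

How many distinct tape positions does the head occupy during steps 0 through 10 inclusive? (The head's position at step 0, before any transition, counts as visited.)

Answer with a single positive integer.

Answer: 5

Derivation:
Step 1: in state A at pos -1, read 1 -> (A,1)->write 1,move R,goto D. Now: state=D, head=0, tape[-2..3]=010010 (head:   ^)
Step 2: in state D at pos 0, read 0 -> (D,0)->write 1,move L,goto C. Now: state=C, head=-1, tape[-2..3]=011010 (head:  ^)
Step 3: in state C at pos -1, read 1 -> (C,1)->write 0,move L,goto C. Now: state=C, head=-2, tape[-3..3]=0001010 (head:  ^)
Step 4: in state C at pos -2, read 0 -> (C,0)->write 1,move R,goto B. Now: state=B, head=-1, tape[-3..3]=0101010 (head:   ^)
Step 5: in state B at pos -1, read 0 -> (B,0)->write 1,move R,goto A. Now: state=A, head=0, tape[-3..3]=0111010 (head:    ^)
Step 6: in state A at pos 0, read 1 -> (A,1)->write 1,move R,goto D. Now: state=D, head=1, tape[-3..3]=0111010 (head:     ^)
Step 7: in state D at pos 1, read 0 -> (D,0)->write 1,move L,goto C. Now: state=C, head=0, tape[-3..3]=0111110 (head:    ^)
Step 8: in state C at pos 0, read 1 -> (C,1)->write 0,move L,goto C. Now: state=C, head=-1, tape[-3..3]=0110110 (head:   ^)
Step 9: in state C at pos -1, read 1 -> (C,1)->write 0,move L,goto C. Now: state=C, head=-2, tape[-3..3]=0100110 (head:  ^)
Step 10: in state C at pos -2, read 1 -> (C,1)->write 0,move L,goto C. Now: state=C, head=-3, tape[-4..3]=00000110 (head:  ^)
Head positions at steps 0..10: starting at -1, distinct positions visited = {-3, -2, -1, 0, 1} -> 5 position(s)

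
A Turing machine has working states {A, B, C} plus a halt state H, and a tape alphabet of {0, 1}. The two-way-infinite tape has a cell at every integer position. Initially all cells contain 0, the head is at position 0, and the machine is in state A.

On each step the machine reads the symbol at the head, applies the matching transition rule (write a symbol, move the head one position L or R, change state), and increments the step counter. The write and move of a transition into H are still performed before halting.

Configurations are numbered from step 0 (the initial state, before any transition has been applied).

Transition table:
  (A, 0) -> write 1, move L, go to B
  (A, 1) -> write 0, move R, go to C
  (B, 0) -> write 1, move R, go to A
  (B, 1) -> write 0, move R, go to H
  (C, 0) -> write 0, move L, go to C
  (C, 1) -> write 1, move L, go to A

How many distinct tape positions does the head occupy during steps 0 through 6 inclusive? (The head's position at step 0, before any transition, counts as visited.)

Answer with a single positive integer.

Answer: 4

Derivation:
Step 1: in state A at pos 0, read 0 -> (A,0)->write 1,move L,goto B. Now: state=B, head=-1, tape[-2..1]=0010 (head:  ^)
Step 2: in state B at pos -1, read 0 -> (B,0)->write 1,move R,goto A. Now: state=A, head=0, tape[-2..1]=0110 (head:   ^)
Step 3: in state A at pos 0, read 1 -> (A,1)->write 0,move R,goto C. Now: state=C, head=1, tape[-2..2]=01000 (head:    ^)
Step 4: in state C at pos 1, read 0 -> (C,0)->write 0,move L,goto C. Now: state=C, head=0, tape[-2..2]=01000 (head:   ^)
Step 5: in state C at pos 0, read 0 -> (C,0)->write 0,move L,goto C. Now: state=C, head=-1, tape[-2..2]=01000 (head:  ^)
Step 6: in state C at pos -1, read 1 -> (C,1)->write 1,move L,goto A. Now: state=A, head=-2, tape[-3..2]=001000 (head:  ^)
Head positions at steps 0..6: starting at 0, distinct positions visited = {-2, -1, 0, 1} -> 4 position(s)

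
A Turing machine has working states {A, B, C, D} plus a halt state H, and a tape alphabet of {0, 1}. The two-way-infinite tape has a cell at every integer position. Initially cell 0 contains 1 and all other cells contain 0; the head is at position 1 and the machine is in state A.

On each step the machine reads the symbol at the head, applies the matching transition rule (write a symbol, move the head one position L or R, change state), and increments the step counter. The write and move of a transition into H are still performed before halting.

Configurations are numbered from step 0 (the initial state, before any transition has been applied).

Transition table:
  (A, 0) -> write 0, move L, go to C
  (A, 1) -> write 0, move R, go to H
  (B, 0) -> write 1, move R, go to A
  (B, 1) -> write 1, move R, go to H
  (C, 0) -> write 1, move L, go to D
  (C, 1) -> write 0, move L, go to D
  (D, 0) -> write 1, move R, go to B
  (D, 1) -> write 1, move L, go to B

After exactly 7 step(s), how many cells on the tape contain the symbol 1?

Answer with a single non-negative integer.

Answer: 1

Derivation:
Step 1: in state A at pos 1, read 0 -> (A,0)->write 0,move L,goto C. Now: state=C, head=0, tape[-1..2]=0100 (head:  ^)
Step 2: in state C at pos 0, read 1 -> (C,1)->write 0,move L,goto D. Now: state=D, head=-1, tape[-2..2]=00000 (head:  ^)
Step 3: in state D at pos -1, read 0 -> (D,0)->write 1,move R,goto B. Now: state=B, head=0, tape[-2..2]=01000 (head:   ^)
Step 4: in state B at pos 0, read 0 -> (B,0)->write 1,move R,goto A. Now: state=A, head=1, tape[-2..2]=01100 (head:    ^)
Step 5: in state A at pos 1, read 0 -> (A,0)->write 0,move L,goto C. Now: state=C, head=0, tape[-2..2]=01100 (head:   ^)
Step 6: in state C at pos 0, read 1 -> (C,1)->write 0,move L,goto D. Now: state=D, head=-1, tape[-2..2]=01000 (head:  ^)
Step 7: in state D at pos -1, read 1 -> (D,1)->write 1,move L,goto B. Now: state=B, head=-2, tape[-3..2]=001000 (head:  ^)
Cells containing 1 after step 7: {-1} -> 1 cell(s)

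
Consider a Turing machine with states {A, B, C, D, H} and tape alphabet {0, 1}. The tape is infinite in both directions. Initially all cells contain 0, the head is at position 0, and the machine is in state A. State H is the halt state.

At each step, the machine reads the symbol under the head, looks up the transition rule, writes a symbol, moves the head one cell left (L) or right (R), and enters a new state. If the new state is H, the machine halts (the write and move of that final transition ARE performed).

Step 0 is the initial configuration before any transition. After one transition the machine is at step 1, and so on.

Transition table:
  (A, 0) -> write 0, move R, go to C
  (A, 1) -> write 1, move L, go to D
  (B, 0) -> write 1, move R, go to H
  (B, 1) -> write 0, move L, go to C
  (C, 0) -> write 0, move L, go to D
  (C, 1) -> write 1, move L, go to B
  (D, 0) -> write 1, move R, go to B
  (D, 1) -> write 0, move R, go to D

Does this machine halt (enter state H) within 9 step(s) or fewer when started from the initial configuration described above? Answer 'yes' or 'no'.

Answer: yes

Derivation:
Step 1: in state A at pos 0, read 0 -> (A,0)->write 0,move R,goto C. Now: state=C, head=1, tape[-1..2]=0000 (head:   ^)
Step 2: in state C at pos 1, read 0 -> (C,0)->write 0,move L,goto D. Now: state=D, head=0, tape[-1..2]=0000 (head:  ^)
Step 3: in state D at pos 0, read 0 -> (D,0)->write 1,move R,goto B. Now: state=B, head=1, tape[-1..2]=0100 (head:   ^)
Step 4: in state B at pos 1, read 0 -> (B,0)->write 1,move R,goto H. Now: state=H, head=2, tape[-1..3]=01100 (head:    ^)
State H reached at step 4; 4 <= 9 -> yes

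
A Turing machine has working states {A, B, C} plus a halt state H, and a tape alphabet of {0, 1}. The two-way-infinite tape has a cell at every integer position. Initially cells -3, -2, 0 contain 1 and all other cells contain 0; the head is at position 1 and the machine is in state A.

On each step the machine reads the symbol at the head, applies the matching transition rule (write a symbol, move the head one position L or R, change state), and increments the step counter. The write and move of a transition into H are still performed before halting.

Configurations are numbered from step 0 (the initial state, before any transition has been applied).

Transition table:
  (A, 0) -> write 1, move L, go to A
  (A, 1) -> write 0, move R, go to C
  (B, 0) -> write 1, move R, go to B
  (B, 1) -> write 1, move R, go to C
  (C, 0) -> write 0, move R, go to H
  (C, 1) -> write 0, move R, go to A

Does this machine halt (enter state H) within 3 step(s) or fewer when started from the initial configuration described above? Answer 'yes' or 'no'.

Answer: no

Derivation:
Step 1: in state A at pos 1, read 0 -> (A,0)->write 1,move L,goto A. Now: state=A, head=0, tape[-4..2]=0110110 (head:     ^)
Step 2: in state A at pos 0, read 1 -> (A,1)->write 0,move R,goto C. Now: state=C, head=1, tape[-4..2]=0110010 (head:      ^)
Step 3: in state C at pos 1, read 1 -> (C,1)->write 0,move R,goto A. Now: state=A, head=2, tape[-4..3]=01100000 (head:       ^)
After 3 step(s): state = A (not H) -> not halted within 3 -> no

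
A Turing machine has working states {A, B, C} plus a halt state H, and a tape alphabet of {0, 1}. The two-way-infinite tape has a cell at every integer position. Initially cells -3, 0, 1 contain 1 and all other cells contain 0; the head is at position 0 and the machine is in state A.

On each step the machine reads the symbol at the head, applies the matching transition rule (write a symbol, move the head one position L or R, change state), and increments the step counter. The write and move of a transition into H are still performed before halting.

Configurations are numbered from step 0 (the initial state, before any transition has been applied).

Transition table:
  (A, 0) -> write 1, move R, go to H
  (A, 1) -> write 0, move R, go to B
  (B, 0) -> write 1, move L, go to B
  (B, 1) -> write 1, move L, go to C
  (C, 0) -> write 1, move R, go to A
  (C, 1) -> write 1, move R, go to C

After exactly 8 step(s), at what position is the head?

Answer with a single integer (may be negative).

Answer: 0

Derivation:
Step 1: in state A at pos 0, read 1 -> (A,1)->write 0,move R,goto B. Now: state=B, head=1, tape[-4..2]=0100010 (head:      ^)
Step 2: in state B at pos 1, read 1 -> (B,1)->write 1,move L,goto C. Now: state=C, head=0, tape[-4..2]=0100010 (head:     ^)
Step 3: in state C at pos 0, read 0 -> (C,0)->write 1,move R,goto A. Now: state=A, head=1, tape[-4..2]=0100110 (head:      ^)
Step 4: in state A at pos 1, read 1 -> (A,1)->write 0,move R,goto B. Now: state=B, head=2, tape[-4..3]=01001000 (head:       ^)
Step 5: in state B at pos 2, read 0 -> (B,0)->write 1,move L,goto B. Now: state=B, head=1, tape[-4..3]=01001010 (head:      ^)
Step 6: in state B at pos 1, read 0 -> (B,0)->write 1,move L,goto B. Now: state=B, head=0, tape[-4..3]=01001110 (head:     ^)
Step 7: in state B at pos 0, read 1 -> (B,1)->write 1,move L,goto C. Now: state=C, head=-1, tape[-4..3]=01001110 (head:    ^)
Step 8: in state C at pos -1, read 0 -> (C,0)->write 1,move R,goto A. Now: state=A, head=0, tape[-4..3]=01011110 (head:     ^)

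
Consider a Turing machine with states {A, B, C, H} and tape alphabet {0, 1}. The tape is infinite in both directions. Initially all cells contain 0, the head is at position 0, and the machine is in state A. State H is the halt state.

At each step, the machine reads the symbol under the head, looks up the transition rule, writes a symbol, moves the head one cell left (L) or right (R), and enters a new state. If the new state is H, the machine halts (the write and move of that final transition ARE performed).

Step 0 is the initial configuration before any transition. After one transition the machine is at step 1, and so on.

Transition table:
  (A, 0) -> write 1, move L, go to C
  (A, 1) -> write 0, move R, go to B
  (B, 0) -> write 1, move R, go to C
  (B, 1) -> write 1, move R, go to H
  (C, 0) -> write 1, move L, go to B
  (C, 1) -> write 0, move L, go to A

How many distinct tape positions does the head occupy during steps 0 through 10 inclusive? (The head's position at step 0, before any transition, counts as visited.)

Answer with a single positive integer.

Step 1: in state A at pos 0, read 0 -> (A,0)->write 1,move L,goto C. Now: state=C, head=-1, tape[-2..1]=0010 (head:  ^)
Step 2: in state C at pos -1, read 0 -> (C,0)->write 1,move L,goto B. Now: state=B, head=-2, tape[-3..1]=00110 (head:  ^)
Step 3: in state B at pos -2, read 0 -> (B,0)->write 1,move R,goto C. Now: state=C, head=-1, tape[-3..1]=01110 (head:   ^)
Step 4: in state C at pos -1, read 1 -> (C,1)->write 0,move L,goto A. Now: state=A, head=-2, tape[-3..1]=01010 (head:  ^)
Step 5: in state A at pos -2, read 1 -> (A,1)->write 0,move R,goto B. Now: state=B, head=-1, tape[-3..1]=00010 (head:   ^)
Step 6: in state B at pos -1, read 0 -> (B,0)->write 1,move R,goto C. Now: state=C, head=0, tape[-3..1]=00110 (head:    ^)
Step 7: in state C at pos 0, read 1 -> (C,1)->write 0,move L,goto A. Now: state=A, head=-1, tape[-3..1]=00100 (head:   ^)
Step 8: in state A at pos -1, read 1 -> (A,1)->write 0,move R,goto B. Now: state=B, head=0, tape[-3..1]=00000 (head:    ^)
Step 9: in state B at pos 0, read 0 -> (B,0)->write 1,move R,goto C. Now: state=C, head=1, tape[-3..2]=000100 (head:     ^)
Step 10: in state C at pos 1, read 0 -> (C,0)->write 1,move L,goto B. Now: state=B, head=0, tape[-3..2]=000110 (head:    ^)
Head positions at steps 0..10: starting at 0, distinct positions visited = {-2, -1, 0, 1} -> 4 position(s)

Answer: 4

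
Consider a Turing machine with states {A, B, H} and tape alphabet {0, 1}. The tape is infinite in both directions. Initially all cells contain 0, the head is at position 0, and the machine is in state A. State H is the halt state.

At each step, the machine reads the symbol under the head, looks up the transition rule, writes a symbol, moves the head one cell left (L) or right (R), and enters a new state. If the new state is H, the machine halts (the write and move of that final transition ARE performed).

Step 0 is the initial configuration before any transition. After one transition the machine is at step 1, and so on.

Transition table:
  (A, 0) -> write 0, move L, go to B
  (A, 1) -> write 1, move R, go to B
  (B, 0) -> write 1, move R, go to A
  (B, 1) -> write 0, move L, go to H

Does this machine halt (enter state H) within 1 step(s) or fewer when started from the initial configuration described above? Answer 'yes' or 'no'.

Step 1: in state A at pos 0, read 0 -> (A,0)->write 0,move L,goto B. Now: state=B, head=-1, tape[-2..1]=0000 (head:  ^)
After 1 step(s): state = B (not H) -> not halted within 1 -> no

Answer: no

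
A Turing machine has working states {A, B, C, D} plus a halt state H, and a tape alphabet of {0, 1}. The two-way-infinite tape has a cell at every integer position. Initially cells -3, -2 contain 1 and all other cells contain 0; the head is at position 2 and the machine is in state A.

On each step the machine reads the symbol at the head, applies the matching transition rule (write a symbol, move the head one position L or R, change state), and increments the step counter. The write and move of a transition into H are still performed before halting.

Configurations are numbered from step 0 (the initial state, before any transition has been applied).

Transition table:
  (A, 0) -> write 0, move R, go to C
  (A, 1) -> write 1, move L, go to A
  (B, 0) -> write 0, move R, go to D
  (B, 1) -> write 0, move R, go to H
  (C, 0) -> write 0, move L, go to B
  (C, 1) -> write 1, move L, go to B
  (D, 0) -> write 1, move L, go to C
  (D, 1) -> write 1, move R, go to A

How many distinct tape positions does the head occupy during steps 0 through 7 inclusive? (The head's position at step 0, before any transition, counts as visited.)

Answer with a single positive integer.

Step 1: in state A at pos 2, read 0 -> (A,0)->write 0,move R,goto C. Now: state=C, head=3, tape[-4..4]=011000000 (head:        ^)
Step 2: in state C at pos 3, read 0 -> (C,0)->write 0,move L,goto B. Now: state=B, head=2, tape[-4..4]=011000000 (head:       ^)
Step 3: in state B at pos 2, read 0 -> (B,0)->write 0,move R,goto D. Now: state=D, head=3, tape[-4..4]=011000000 (head:        ^)
Step 4: in state D at pos 3, read 0 -> (D,0)->write 1,move L,goto C. Now: state=C, head=2, tape[-4..4]=011000010 (head:       ^)
Step 5: in state C at pos 2, read 0 -> (C,0)->write 0,move L,goto B. Now: state=B, head=1, tape[-4..4]=011000010 (head:      ^)
Step 6: in state B at pos 1, read 0 -> (B,0)->write 0,move R,goto D. Now: state=D, head=2, tape[-4..4]=011000010 (head:       ^)
Step 7: in state D at pos 2, read 0 -> (D,0)->write 1,move L,goto C. Now: state=C, head=1, tape[-4..4]=011000110 (head:      ^)
Head positions at steps 0..7: starting at 2, distinct positions visited = {1, 2, 3} -> 3 position(s)

Answer: 3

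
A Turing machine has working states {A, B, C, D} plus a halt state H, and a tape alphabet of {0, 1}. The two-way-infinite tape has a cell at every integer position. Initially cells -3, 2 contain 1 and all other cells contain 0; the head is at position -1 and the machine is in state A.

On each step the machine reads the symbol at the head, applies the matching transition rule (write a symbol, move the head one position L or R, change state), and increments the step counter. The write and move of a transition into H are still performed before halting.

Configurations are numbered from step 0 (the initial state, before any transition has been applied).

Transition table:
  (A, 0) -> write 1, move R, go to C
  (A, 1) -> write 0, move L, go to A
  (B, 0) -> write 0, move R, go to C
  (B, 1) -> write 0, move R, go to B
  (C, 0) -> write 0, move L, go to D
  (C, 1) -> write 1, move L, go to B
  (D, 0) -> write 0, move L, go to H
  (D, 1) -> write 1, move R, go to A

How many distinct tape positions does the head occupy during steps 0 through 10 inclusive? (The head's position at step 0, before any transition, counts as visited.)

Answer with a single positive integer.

Answer: 5

Derivation:
Step 1: in state A at pos -1, read 0 -> (A,0)->write 1,move R,goto C. Now: state=C, head=0, tape[-4..3]=01010010 (head:     ^)
Step 2: in state C at pos 0, read 0 -> (C,0)->write 0,move L,goto D. Now: state=D, head=-1, tape[-4..3]=01010010 (head:    ^)
Step 3: in state D at pos -1, read 1 -> (D,1)->write 1,move R,goto A. Now: state=A, head=0, tape[-4..3]=01010010 (head:     ^)
Step 4: in state A at pos 0, read 0 -> (A,0)->write 1,move R,goto C. Now: state=C, head=1, tape[-4..3]=01011010 (head:      ^)
Step 5: in state C at pos 1, read 0 -> (C,0)->write 0,move L,goto D. Now: state=D, head=0, tape[-4..3]=01011010 (head:     ^)
Step 6: in state D at pos 0, read 1 -> (D,1)->write 1,move R,goto A. Now: state=A, head=1, tape[-4..3]=01011010 (head:      ^)
Step 7: in state A at pos 1, read 0 -> (A,0)->write 1,move R,goto C. Now: state=C, head=2, tape[-4..3]=01011110 (head:       ^)
Step 8: in state C at pos 2, read 1 -> (C,1)->write 1,move L,goto B. Now: state=B, head=1, tape[-4..3]=01011110 (head:      ^)
Step 9: in state B at pos 1, read 1 -> (B,1)->write 0,move R,goto B. Now: state=B, head=2, tape[-4..3]=01011010 (head:       ^)
Step 10: in state B at pos 2, read 1 -> (B,1)->write 0,move R,goto B. Now: state=B, head=3, tape[-4..4]=010110000 (head:        ^)
Head positions at steps 0..10: starting at -1, distinct positions visited = {-1, 0, 1, 2, 3} -> 5 position(s)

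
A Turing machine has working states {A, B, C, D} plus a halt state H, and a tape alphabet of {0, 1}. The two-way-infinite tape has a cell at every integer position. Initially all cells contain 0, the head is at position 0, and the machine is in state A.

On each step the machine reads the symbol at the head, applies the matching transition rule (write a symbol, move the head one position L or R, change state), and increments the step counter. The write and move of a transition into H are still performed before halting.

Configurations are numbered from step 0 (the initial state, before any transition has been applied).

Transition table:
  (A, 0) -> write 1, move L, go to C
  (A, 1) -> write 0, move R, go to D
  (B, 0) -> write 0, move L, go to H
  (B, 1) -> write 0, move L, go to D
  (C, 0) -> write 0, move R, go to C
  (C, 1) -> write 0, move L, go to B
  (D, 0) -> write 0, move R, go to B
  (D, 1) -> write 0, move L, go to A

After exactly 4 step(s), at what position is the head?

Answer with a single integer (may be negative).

Step 1: in state A at pos 0, read 0 -> (A,0)->write 1,move L,goto C. Now: state=C, head=-1, tape[-2..1]=0010 (head:  ^)
Step 2: in state C at pos -1, read 0 -> (C,0)->write 0,move R,goto C. Now: state=C, head=0, tape[-2..1]=0010 (head:   ^)
Step 3: in state C at pos 0, read 1 -> (C,1)->write 0,move L,goto B. Now: state=B, head=-1, tape[-2..1]=0000 (head:  ^)
Step 4: in state B at pos -1, read 0 -> (B,0)->write 0,move L,goto H. Now: state=H, head=-2, tape[-3..1]=00000 (head:  ^)

Answer: -2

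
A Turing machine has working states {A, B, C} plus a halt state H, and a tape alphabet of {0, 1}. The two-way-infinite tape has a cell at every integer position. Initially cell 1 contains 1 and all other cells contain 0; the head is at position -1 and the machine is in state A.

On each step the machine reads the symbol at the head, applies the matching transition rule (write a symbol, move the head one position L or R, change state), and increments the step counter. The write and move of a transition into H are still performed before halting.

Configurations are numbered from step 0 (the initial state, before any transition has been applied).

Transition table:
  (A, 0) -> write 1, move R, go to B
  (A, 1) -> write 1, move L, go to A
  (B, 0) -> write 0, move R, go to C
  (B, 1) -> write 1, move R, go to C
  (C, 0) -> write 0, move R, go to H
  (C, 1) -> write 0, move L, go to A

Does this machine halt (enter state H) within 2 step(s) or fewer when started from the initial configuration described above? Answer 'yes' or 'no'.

Answer: no

Derivation:
Step 1: in state A at pos -1, read 0 -> (A,0)->write 1,move R,goto B. Now: state=B, head=0, tape[-2..2]=01010 (head:   ^)
Step 2: in state B at pos 0, read 0 -> (B,0)->write 0,move R,goto C. Now: state=C, head=1, tape[-2..2]=01010 (head:    ^)
After 2 step(s): state = C (not H) -> not halted within 2 -> no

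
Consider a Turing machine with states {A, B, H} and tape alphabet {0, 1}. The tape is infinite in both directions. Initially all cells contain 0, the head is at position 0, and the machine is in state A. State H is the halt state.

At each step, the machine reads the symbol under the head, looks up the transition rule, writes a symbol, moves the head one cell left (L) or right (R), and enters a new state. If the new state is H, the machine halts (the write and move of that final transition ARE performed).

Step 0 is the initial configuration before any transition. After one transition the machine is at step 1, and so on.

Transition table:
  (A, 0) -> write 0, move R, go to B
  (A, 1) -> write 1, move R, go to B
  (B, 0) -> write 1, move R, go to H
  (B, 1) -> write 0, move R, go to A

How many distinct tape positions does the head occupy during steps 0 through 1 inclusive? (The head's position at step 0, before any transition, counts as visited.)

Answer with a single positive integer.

Answer: 2

Derivation:
Step 1: in state A at pos 0, read 0 -> (A,0)->write 0,move R,goto B. Now: state=B, head=1, tape[-1..2]=0000 (head:   ^)
Head positions at steps 0..1: starting at 0, distinct positions visited = {0, 1} -> 2 position(s)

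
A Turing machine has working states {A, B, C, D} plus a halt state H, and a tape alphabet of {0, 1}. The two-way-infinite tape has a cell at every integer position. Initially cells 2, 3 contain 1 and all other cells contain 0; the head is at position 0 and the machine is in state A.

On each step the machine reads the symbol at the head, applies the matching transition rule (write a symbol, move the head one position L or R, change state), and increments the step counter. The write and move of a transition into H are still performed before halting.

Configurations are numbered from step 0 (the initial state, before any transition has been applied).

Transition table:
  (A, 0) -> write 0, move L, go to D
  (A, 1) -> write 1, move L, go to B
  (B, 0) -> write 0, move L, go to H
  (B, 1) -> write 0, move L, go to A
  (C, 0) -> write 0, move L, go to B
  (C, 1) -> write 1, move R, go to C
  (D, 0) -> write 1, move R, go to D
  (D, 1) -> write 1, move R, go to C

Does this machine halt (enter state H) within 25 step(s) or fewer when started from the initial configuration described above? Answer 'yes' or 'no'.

Step 1: in state A at pos 0, read 0 -> (A,0)->write 0,move L,goto D. Now: state=D, head=-1, tape[-2..4]=0000110 (head:  ^)
Step 2: in state D at pos -1, read 0 -> (D,0)->write 1,move R,goto D. Now: state=D, head=0, tape[-2..4]=0100110 (head:   ^)
Step 3: in state D at pos 0, read 0 -> (D,0)->write 1,move R,goto D. Now: state=D, head=1, tape[-2..4]=0110110 (head:    ^)
Step 4: in state D at pos 1, read 0 -> (D,0)->write 1,move R,goto D. Now: state=D, head=2, tape[-2..4]=0111110 (head:     ^)
Step 5: in state D at pos 2, read 1 -> (D,1)->write 1,move R,goto C. Now: state=C, head=3, tape[-2..4]=0111110 (head:      ^)
Step 6: in state C at pos 3, read 1 -> (C,1)->write 1,move R,goto C. Now: state=C, head=4, tape[-2..5]=01111100 (head:       ^)
Step 7: in state C at pos 4, read 0 -> (C,0)->write 0,move L,goto B. Now: state=B, head=3, tape[-2..5]=01111100 (head:      ^)
Step 8: in state B at pos 3, read 1 -> (B,1)->write 0,move L,goto A. Now: state=A, head=2, tape[-2..5]=01111000 (head:     ^)
Step 9: in state A at pos 2, read 1 -> (A,1)->write 1,move L,goto B. Now: state=B, head=1, tape[-2..5]=01111000 (head:    ^)
Step 10: in state B at pos 1, read 1 -> (B,1)->write 0,move L,goto A. Now: state=A, head=0, tape[-2..5]=01101000 (head:   ^)
Step 11: in state A at pos 0, read 1 -> (A,1)->write 1,move L,goto B. Now: state=B, head=-1, tape[-2..5]=01101000 (head:  ^)
Step 12: in state B at pos -1, read 1 -> (B,1)->write 0,move L,goto A. Now: state=A, head=-2, tape[-3..5]=000101000 (head:  ^)
Step 13: in state A at pos -2, read 0 -> (A,0)->write 0,move L,goto D. Now: state=D, head=-3, tape[-4..5]=0000101000 (head:  ^)
Step 14: in state D at pos -3, read 0 -> (D,0)->write 1,move R,goto D. Now: state=D, head=-2, tape[-4..5]=0100101000 (head:   ^)
Step 15: in state D at pos -2, read 0 -> (D,0)->write 1,move R,goto D. Now: state=D, head=-1, tape[-4..5]=0110101000 (head:    ^)
Step 16: in state D at pos -1, read 0 -> (D,0)->write 1,move R,goto D. Now: state=D, head=0, tape[-4..5]=0111101000 (head:     ^)
Step 17: in state D at pos 0, read 1 -> (D,1)->write 1,move R,goto C. Now: state=C, head=1, tape[-4..5]=0111101000 (head:      ^)
Step 18: in state C at pos 1, read 0 -> (C,0)->write 0,move L,goto B. Now: state=B, head=0, tape[-4..5]=0111101000 (head:     ^)
Step 19: in state B at pos 0, read 1 -> (B,1)->write 0,move L,goto A. Now: state=A, head=-1, tape[-4..5]=0111001000 (head:    ^)
Step 20: in state A at pos -1, read 1 -> (A,1)->write 1,move L,goto B. Now: state=B, head=-2, tape[-4..5]=0111001000 (head:   ^)
Step 21: in state B at pos -2, read 1 -> (B,1)->write 0,move L,goto A. Now: state=A, head=-3, tape[-4..5]=0101001000 (head:  ^)
Step 22: in state A at pos -3, read 1 -> (A,1)->write 1,move L,goto B. Now: state=B, head=-4, tape[-5..5]=00101001000 (head:  ^)
Step 23: in state B at pos -4, read 0 -> (B,0)->write 0,move L,goto H. Now: state=H, head=-5, tape[-6..5]=000101001000 (head:  ^)
State H reached at step 23; 23 <= 25 -> yes

Answer: yes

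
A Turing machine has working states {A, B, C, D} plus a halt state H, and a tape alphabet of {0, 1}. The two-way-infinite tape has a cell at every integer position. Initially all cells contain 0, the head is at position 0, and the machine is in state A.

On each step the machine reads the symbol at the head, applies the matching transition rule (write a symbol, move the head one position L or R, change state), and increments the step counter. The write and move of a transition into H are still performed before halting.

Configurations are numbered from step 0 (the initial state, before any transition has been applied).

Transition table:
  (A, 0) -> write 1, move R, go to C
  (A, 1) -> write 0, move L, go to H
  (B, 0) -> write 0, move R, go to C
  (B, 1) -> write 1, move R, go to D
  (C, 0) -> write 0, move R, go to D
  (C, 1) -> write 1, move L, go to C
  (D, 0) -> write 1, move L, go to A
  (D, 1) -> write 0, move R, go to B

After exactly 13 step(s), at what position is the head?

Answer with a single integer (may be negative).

Step 1: in state A at pos 0, read 0 -> (A,0)->write 1,move R,goto C. Now: state=C, head=1, tape[-1..2]=0100 (head:   ^)
Step 2: in state C at pos 1, read 0 -> (C,0)->write 0,move R,goto D. Now: state=D, head=2, tape[-1..3]=01000 (head:    ^)
Step 3: in state D at pos 2, read 0 -> (D,0)->write 1,move L,goto A. Now: state=A, head=1, tape[-1..3]=01010 (head:   ^)
Step 4: in state A at pos 1, read 0 -> (A,0)->write 1,move R,goto C. Now: state=C, head=2, tape[-1..3]=01110 (head:    ^)
Step 5: in state C at pos 2, read 1 -> (C,1)->write 1,move L,goto C. Now: state=C, head=1, tape[-1..3]=01110 (head:   ^)
Step 6: in state C at pos 1, read 1 -> (C,1)->write 1,move L,goto C. Now: state=C, head=0, tape[-1..3]=01110 (head:  ^)
Step 7: in state C at pos 0, read 1 -> (C,1)->write 1,move L,goto C. Now: state=C, head=-1, tape[-2..3]=001110 (head:  ^)
Step 8: in state C at pos -1, read 0 -> (C,0)->write 0,move R,goto D. Now: state=D, head=0, tape[-2..3]=001110 (head:   ^)
Step 9: in state D at pos 0, read 1 -> (D,1)->write 0,move R,goto B. Now: state=B, head=1, tape[-2..3]=000110 (head:    ^)
Step 10: in state B at pos 1, read 1 -> (B,1)->write 1,move R,goto D. Now: state=D, head=2, tape[-2..3]=000110 (head:     ^)
Step 11: in state D at pos 2, read 1 -> (D,1)->write 0,move R,goto B. Now: state=B, head=3, tape[-2..4]=0001000 (head:      ^)
Step 12: in state B at pos 3, read 0 -> (B,0)->write 0,move R,goto C. Now: state=C, head=4, tape[-2..5]=00010000 (head:       ^)
Step 13: in state C at pos 4, read 0 -> (C,0)->write 0,move R,goto D. Now: state=D, head=5, tape[-2..6]=000100000 (head:        ^)

Answer: 5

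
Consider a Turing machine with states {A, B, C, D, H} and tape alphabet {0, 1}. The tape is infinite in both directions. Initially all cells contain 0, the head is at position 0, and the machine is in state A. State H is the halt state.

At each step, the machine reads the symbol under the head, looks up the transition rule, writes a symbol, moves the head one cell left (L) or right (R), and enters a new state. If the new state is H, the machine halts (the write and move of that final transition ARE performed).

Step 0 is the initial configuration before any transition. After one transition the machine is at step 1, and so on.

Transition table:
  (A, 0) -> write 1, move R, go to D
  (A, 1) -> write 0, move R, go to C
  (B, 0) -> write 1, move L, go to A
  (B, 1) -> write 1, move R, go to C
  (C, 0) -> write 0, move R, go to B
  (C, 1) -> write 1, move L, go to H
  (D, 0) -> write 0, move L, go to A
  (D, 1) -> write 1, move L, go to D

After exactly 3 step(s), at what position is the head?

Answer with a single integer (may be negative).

Step 1: in state A at pos 0, read 0 -> (A,0)->write 1,move R,goto D. Now: state=D, head=1, tape[-1..2]=0100 (head:   ^)
Step 2: in state D at pos 1, read 0 -> (D,0)->write 0,move L,goto A. Now: state=A, head=0, tape[-1..2]=0100 (head:  ^)
Step 3: in state A at pos 0, read 1 -> (A,1)->write 0,move R,goto C. Now: state=C, head=1, tape[-1..2]=0000 (head:   ^)

Answer: 1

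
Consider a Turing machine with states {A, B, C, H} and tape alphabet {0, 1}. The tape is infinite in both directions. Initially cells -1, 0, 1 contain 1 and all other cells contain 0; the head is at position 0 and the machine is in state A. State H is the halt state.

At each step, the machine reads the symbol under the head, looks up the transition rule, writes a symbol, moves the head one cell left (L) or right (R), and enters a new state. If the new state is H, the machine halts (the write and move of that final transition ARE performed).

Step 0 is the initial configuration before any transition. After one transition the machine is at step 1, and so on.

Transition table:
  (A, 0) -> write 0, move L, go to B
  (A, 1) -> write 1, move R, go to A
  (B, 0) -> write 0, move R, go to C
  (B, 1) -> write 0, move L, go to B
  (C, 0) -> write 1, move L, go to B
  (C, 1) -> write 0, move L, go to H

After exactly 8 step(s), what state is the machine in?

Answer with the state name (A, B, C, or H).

Answer: B

Derivation:
Step 1: in state A at pos 0, read 1 -> (A,1)->write 1,move R,goto A. Now: state=A, head=1, tape[-2..2]=01110 (head:    ^)
Step 2: in state A at pos 1, read 1 -> (A,1)->write 1,move R,goto A. Now: state=A, head=2, tape[-2..3]=011100 (head:     ^)
Step 3: in state A at pos 2, read 0 -> (A,0)->write 0,move L,goto B. Now: state=B, head=1, tape[-2..3]=011100 (head:    ^)
Step 4: in state B at pos 1, read 1 -> (B,1)->write 0,move L,goto B. Now: state=B, head=0, tape[-2..3]=011000 (head:   ^)
Step 5: in state B at pos 0, read 1 -> (B,1)->write 0,move L,goto B. Now: state=B, head=-1, tape[-2..3]=010000 (head:  ^)
Step 6: in state B at pos -1, read 1 -> (B,1)->write 0,move L,goto B. Now: state=B, head=-2, tape[-3..3]=0000000 (head:  ^)
Step 7: in state B at pos -2, read 0 -> (B,0)->write 0,move R,goto C. Now: state=C, head=-1, tape[-3..3]=0000000 (head:   ^)
Step 8: in state C at pos -1, read 0 -> (C,0)->write 1,move L,goto B. Now: state=B, head=-2, tape[-3..3]=0010000 (head:  ^)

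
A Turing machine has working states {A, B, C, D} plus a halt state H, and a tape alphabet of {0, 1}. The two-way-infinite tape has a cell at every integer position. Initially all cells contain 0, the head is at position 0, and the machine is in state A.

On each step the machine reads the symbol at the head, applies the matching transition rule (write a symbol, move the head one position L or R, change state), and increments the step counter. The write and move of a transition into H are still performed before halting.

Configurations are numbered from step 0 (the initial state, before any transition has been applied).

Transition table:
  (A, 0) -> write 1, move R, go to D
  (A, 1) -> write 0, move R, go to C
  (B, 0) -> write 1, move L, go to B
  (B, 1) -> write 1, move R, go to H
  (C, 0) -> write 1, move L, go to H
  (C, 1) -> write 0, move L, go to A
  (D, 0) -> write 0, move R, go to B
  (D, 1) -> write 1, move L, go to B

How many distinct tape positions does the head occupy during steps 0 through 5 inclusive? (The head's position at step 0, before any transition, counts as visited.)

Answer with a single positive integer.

Answer: 3

Derivation:
Step 1: in state A at pos 0, read 0 -> (A,0)->write 1,move R,goto D. Now: state=D, head=1, tape[-1..2]=0100 (head:   ^)
Step 2: in state D at pos 1, read 0 -> (D,0)->write 0,move R,goto B. Now: state=B, head=2, tape[-1..3]=01000 (head:    ^)
Step 3: in state B at pos 2, read 0 -> (B,0)->write 1,move L,goto B. Now: state=B, head=1, tape[-1..3]=01010 (head:   ^)
Step 4: in state B at pos 1, read 0 -> (B,0)->write 1,move L,goto B. Now: state=B, head=0, tape[-1..3]=01110 (head:  ^)
Step 5: in state B at pos 0, read 1 -> (B,1)->write 1,move R,goto H. Now: state=H, head=1, tape[-1..3]=01110 (head:   ^)
Head positions at steps 0..5: starting at 0, distinct positions visited = {0, 1, 2} -> 3 position(s)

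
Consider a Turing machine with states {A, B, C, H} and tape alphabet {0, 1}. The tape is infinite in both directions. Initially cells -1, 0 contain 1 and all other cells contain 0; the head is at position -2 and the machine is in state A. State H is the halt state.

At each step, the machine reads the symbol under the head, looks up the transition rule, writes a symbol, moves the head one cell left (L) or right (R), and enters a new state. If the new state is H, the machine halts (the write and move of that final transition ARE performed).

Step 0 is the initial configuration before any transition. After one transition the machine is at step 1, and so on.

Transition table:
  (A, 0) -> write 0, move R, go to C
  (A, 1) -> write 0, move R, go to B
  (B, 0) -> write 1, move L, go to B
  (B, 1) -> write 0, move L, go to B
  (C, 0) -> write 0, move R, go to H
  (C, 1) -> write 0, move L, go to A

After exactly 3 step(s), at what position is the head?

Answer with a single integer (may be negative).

Answer: -1

Derivation:
Step 1: in state A at pos -2, read 0 -> (A,0)->write 0,move R,goto C. Now: state=C, head=-1, tape[-3..1]=00110 (head:   ^)
Step 2: in state C at pos -1, read 1 -> (C,1)->write 0,move L,goto A. Now: state=A, head=-2, tape[-3..1]=00010 (head:  ^)
Step 3: in state A at pos -2, read 0 -> (A,0)->write 0,move R,goto C. Now: state=C, head=-1, tape[-3..1]=00010 (head:   ^)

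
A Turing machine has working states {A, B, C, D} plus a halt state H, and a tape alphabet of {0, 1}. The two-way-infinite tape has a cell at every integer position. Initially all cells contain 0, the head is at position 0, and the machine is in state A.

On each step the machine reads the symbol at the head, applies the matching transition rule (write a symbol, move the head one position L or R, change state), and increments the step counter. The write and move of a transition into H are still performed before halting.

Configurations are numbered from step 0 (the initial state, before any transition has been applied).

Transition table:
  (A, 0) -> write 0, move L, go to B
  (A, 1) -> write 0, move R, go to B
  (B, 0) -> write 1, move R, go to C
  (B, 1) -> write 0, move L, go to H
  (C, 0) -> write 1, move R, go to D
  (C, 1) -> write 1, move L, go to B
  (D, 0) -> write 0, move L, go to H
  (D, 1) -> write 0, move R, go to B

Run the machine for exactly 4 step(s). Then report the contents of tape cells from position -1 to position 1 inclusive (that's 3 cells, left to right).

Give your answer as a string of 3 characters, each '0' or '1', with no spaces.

Step 1: in state A at pos 0, read 0 -> (A,0)->write 0,move L,goto B. Now: state=B, head=-1, tape[-2..1]=0000 (head:  ^)
Step 2: in state B at pos -1, read 0 -> (B,0)->write 1,move R,goto C. Now: state=C, head=0, tape[-2..1]=0100 (head:   ^)
Step 3: in state C at pos 0, read 0 -> (C,0)->write 1,move R,goto D. Now: state=D, head=1, tape[-2..2]=01100 (head:    ^)
Step 4: in state D at pos 1, read 0 -> (D,0)->write 0,move L,goto H. Now: state=H, head=0, tape[-2..2]=01100 (head:   ^)

Answer: 110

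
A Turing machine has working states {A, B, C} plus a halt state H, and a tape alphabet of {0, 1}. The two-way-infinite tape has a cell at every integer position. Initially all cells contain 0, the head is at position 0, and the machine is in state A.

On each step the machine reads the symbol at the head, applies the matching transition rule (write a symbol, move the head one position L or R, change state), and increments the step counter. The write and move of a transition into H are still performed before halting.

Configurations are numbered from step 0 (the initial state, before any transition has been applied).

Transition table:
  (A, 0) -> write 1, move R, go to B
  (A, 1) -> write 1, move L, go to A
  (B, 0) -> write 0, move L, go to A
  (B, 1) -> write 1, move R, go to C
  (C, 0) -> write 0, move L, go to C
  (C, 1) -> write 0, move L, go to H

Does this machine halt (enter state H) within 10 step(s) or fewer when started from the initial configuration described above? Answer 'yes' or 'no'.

Answer: yes

Derivation:
Step 1: in state A at pos 0, read 0 -> (A,0)->write 1,move R,goto B. Now: state=B, head=1, tape[-1..2]=0100 (head:   ^)
Step 2: in state B at pos 1, read 0 -> (B,0)->write 0,move L,goto A. Now: state=A, head=0, tape[-1..2]=0100 (head:  ^)
Step 3: in state A at pos 0, read 1 -> (A,1)->write 1,move L,goto A. Now: state=A, head=-1, tape[-2..2]=00100 (head:  ^)
Step 4: in state A at pos -1, read 0 -> (A,0)->write 1,move R,goto B. Now: state=B, head=0, tape[-2..2]=01100 (head:   ^)
Step 5: in state B at pos 0, read 1 -> (B,1)->write 1,move R,goto C. Now: state=C, head=1, tape[-2..2]=01100 (head:    ^)
Step 6: in state C at pos 1, read 0 -> (C,0)->write 0,move L,goto C. Now: state=C, head=0, tape[-2..2]=01100 (head:   ^)
Step 7: in state C at pos 0, read 1 -> (C,1)->write 0,move L,goto H. Now: state=H, head=-1, tape[-2..2]=01000 (head:  ^)
State H reached at step 7; 7 <= 10 -> yes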